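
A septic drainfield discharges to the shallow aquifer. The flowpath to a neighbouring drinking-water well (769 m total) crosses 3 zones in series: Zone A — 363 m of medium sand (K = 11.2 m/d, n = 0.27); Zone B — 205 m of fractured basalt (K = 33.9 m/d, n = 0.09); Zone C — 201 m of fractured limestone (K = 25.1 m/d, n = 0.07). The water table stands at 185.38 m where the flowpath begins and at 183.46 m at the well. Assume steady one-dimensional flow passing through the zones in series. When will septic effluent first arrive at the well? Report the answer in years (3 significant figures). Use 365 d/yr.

8.65 years

Total head drop ΔH = 185.38 − 183.46 = 1.92 m
Continuity: the same q passes through each zone, so ΔH = q·Σ(L_j/K_j) — the zones act as resistances in series.
Σ(L/K) = 363/11.2 + 205/33.9 + 201/25.1 = 32.41 + 6.047 + 8.008 = 46.47 d
q = ΔH / Σ(L/K) = 1.92 / 46.47 = 0.04132 m/d (same in every zone)
Zone A: v = q/n = 0.04132/0.27 = 0.1530 m/d → t_A = 363/0.1530 = 2372 d
Zone B: v = q/n = 0.04132/0.09 = 0.4591 m/d → t_B = 205/0.4591 = 446.5 d
Zone C: v = q/n = 0.04132/0.07 = 0.5903 m/d → t_C = 201/0.5903 = 340.5 d
Total t = 2372 + 446.5 + 340.5 = 3159 d
   = 3159 / 365 = 8.65 yr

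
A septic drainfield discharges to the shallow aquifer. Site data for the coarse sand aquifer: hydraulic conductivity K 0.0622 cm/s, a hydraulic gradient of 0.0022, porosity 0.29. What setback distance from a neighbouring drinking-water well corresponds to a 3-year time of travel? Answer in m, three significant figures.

446 m

K = 0.0622 cm/s × 864 = 53.74 m/d
Specific discharge q = 53.74 × 0.0022 = 0.1182 m/d
v_s = q/n_e = 0.1182/0.29 = 0.4077 m/d
T = 3 yr × 365 = 1095 d
L = v × T = 0.4077 × 1095 = 446.4 m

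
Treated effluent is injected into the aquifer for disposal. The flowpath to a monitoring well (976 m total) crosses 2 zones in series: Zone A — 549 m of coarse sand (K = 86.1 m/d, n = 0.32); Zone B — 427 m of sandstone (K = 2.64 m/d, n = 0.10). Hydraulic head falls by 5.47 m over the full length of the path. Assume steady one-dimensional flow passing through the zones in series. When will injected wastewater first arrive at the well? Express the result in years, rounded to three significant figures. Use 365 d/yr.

Continuity: the same q passes through each zone, so ΔH = q·Σ(L_j/K_j) — the zones act as resistances in series.
Σ(L/K) = 549/86.1 + 427/2.64 = 6.376 + 161.7 = 168.1 d
q = ΔH / Σ(L/K) = 5.47 / 168.1 = 0.03254 m/d (same in every zone)
Zone A: v = q/n = 0.03254/0.32 = 0.1017 m/d → t_A = 549/0.1017 = 5399 d
Zone B: v = q/n = 0.03254/0.10 = 0.3254 m/d → t_B = 427/0.3254 = 1312 d
Total t = 5399 + 1312 = 6712 d
   = 6712 / 365 = 18.4 yr

18.4 years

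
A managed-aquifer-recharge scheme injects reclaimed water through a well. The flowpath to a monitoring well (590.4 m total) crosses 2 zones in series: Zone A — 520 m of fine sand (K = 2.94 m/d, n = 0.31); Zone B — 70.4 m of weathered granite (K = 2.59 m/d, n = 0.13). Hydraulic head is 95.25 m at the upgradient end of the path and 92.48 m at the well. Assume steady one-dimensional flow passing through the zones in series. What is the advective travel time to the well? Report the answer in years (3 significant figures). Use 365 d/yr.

Total head drop ΔH = 95.25 − 92.48 = 2.77 m
Continuity: the same q passes through each zone, so ΔH = q·Σ(L_j/K_j) — the zones act as resistances in series.
Σ(L/K) = 520/2.94 + 70.4/2.59 = 176.9 + 27.18 = 204.1 d
q = ΔH / Σ(L/K) = 2.77 / 204.1 = 0.01357 m/d (same in every zone)
Zone A: v = q/n = 0.01357/0.31 = 0.04379 m/d → t_A = 520/0.04379 = 11870 d
Zone B: v = q/n = 0.01357/0.13 = 0.1044 m/d → t_B = 70.4/0.1044 = 674.2 d
Total t = 11870 + 674.2 = 12550 d
   = 12550 / 365 = 34.4 yr

34.4 years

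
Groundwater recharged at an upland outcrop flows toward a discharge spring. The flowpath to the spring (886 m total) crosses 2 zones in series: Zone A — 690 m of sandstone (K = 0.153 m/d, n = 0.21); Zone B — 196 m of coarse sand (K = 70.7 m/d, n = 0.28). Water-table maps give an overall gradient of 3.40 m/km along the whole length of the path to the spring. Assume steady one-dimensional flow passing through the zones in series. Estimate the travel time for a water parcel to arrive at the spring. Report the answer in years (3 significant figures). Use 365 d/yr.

Continuity: the same q passes through each zone, so ΔH = q·Σ(L_j/K_j) — the zones act as resistances in series.
Σ(L/K) = 690/0.153 + 196/70.7 = 4510 + 2.772 = 4513 d
K_eq = L_total / Σ(L/K) = 886 / 4513 = 0.1963 m/d
q = K_eq · i = 0.1963 × 0.0034 = 6.676e-4 m/d (same in every zone)
Zone A: v = q/n = 6.676e-4/0.21 = 0.003179 m/d → t_A = 690/0.003179 = 217100 d
Zone B: v = q/n = 6.676e-4/0.28 = 0.002384 m/d → t_B = 196/0.002384 = 82210 d
Total t = 217100 + 82210 = 299300 d
   = 299300 / 365 = 820 yr

820 years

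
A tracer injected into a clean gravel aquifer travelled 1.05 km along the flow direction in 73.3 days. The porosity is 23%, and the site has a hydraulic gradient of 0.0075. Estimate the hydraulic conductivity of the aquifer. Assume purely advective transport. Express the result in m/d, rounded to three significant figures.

439 m/d

L = 1.05 km = 1050 m
v = L / t = 1050 / 73.3 = 14.32 m/d
K = v · n / i = 14.32 × 0.23 / 0.0075 = 439 m/d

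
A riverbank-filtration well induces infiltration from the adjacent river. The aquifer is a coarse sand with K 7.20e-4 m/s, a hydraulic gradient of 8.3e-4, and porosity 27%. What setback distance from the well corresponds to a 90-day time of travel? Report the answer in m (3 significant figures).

17.2 m

K = 7.20e-4 m/s × 86400 s/d = 62.21 m/d
Specific discharge q = 62.21 × 8.3e-4 = 0.05163 m/d
v = Ki/n = 62.21·8.3e-4/0.27 = 0.1912 m/d
L = v × T = 0.1912 × 90 = 17.21 m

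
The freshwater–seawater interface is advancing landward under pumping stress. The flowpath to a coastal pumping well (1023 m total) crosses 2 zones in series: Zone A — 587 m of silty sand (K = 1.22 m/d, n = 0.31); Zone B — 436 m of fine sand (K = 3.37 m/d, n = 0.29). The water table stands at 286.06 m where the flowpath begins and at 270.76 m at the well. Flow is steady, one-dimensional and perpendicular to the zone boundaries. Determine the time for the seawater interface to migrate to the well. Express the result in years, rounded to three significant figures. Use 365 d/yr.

33.7 years

Total head drop ΔH = 286.06 − 270.76 = 15.30 m
Continuity: the same q passes through each zone, so ΔH = q·Σ(L_j/K_j) — the zones act as resistances in series.
Σ(L/K) = 587/1.22 + 436/3.37 = 481.1 + 129.4 = 610.5 d
q = ΔH / Σ(L/K) = 15.30 / 610.5 = 0.02506 m/d (same in every zone)
Zone A: v = q/n = 0.02506/0.31 = 0.08084 m/d → t_A = 587/0.08084 = 7261 d
Zone B: v = q/n = 0.02506/0.29 = 0.08642 m/d → t_B = 436/0.08642 = 5045 d
Total t = 7261 + 5045 = 12310 d
   = 12310 / 365 = 33.7 yr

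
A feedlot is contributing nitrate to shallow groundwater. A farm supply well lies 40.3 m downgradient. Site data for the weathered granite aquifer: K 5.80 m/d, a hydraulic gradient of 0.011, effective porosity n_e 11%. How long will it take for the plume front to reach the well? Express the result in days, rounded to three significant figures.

q = Ki = 5.80 × 0.011 = 0.06380 m/d
v_s = q/n_e = 0.06380/0.11 = 0.5800 m/d
t = L / v = 40.3 / 0.5800 = 69.48 d

69.5 days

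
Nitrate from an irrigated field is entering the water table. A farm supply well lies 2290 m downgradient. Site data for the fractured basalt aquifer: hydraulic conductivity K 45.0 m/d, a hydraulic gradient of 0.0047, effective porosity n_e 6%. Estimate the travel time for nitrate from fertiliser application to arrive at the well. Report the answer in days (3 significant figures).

Darcy flux q = K·i = 45.0 × 0.0047 = 0.2115 m/d
v = Ki/n = 45.0·0.0047/0.06 = 3.525 m/d
t = L / v = 2290 / 3.525 = 649.6 d

650 days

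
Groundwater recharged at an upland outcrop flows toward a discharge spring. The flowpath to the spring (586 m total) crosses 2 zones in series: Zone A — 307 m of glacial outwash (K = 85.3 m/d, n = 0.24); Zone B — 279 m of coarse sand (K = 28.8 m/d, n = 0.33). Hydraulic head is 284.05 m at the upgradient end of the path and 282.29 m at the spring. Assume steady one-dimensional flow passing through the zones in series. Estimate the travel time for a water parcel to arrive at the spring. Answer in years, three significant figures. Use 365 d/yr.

3.43 years

Total head drop ΔH = 284.05 − 282.29 = 1.76 m
Continuity: the same q passes through each zone, so ΔH = q·Σ(L_j/K_j) — the zones act as resistances in series.
Σ(L/K) = 307/85.3 + 279/28.8 = 3.599 + 9.688 = 13.29 d
q = ΔH / Σ(L/K) = 1.76 / 13.29 = 0.1325 m/d (same in every zone)
Zone A: v = q/n = 0.1325/0.24 = 0.5519 m/d → t_A = 307/0.5519 = 556.2 d
Zone B: v = q/n = 0.1325/0.33 = 0.4014 m/d → t_B = 279/0.4014 = 695.1 d
Total t = 556.2 + 695.1 = 1251 d
   = 1251 / 365 = 3.43 yr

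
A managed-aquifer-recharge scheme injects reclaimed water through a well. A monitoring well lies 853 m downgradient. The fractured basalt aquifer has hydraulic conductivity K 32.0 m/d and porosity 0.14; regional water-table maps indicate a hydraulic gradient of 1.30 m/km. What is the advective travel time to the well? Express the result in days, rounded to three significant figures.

2870 days

Specific discharge q = 32.0 × 0.0013 = 0.04160 m/d
v_s = q/n_e = 0.04160/0.14 = 0.2971 m/d
t = L / v = 853 / 0.2971 = 2871 d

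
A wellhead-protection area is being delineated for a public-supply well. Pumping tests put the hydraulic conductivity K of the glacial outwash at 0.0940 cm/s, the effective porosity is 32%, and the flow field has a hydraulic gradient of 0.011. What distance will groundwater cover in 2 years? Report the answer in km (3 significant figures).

K = 0.0940 cm/s × 864 = 81.22 m/d
Specific discharge q = 81.22 × 0.011 = 0.8934 m/d
Average linear velocity = 0.8934 / 0.32 = 2.792 m/d
T = 2 yr × 365 = 730 d
L = v × T = 2.792 × 730 = 2038 m
   = 2.04 km

2.04 km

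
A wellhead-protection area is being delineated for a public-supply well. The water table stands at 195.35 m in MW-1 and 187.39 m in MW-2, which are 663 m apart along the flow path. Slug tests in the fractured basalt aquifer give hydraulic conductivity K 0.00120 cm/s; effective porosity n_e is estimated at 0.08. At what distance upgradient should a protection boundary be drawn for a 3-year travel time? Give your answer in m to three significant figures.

Hydraulic gradient i = (195.35 − 187.39) / 663 = 7.96 / 663 = 0.01201
K = 0.00120 cm/s × 864 = 1.037 m/d
q = Ki = 1.037 × 0.01201 = 0.01245 m/d
v_s = q/n_e = 0.01245/0.08 = 0.1556 m/d
T = 3 yr × 365 = 1095 d
L = v × T = 0.1556 × 1095 = 170.4 m

170 m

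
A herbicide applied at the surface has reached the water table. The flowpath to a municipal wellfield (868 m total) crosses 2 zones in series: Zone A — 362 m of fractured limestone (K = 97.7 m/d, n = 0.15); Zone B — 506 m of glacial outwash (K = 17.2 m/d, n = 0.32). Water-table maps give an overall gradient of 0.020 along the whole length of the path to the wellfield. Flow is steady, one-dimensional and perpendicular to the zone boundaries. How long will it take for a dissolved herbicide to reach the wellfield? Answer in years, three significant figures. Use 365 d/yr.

1.13 years

Continuity: the same q passes through each zone, so ΔH = q·Σ(L_j/K_j) — the zones act as resistances in series.
Σ(L/K) = 362/97.7 + 506/17.2 = 3.705 + 29.42 = 33.12 d
K_eq = L_total / Σ(L/K) = 868 / 33.12 = 26.20 m/d
q = K_eq · i = 26.20 × 0.020 = 0.5241 m/d (same in every zone)
Zone A: v = q/n = 0.5241/0.15 = 3.494 m/d → t_A = 362/3.494 = 103.6 d
Zone B: v = q/n = 0.5241/0.32 = 1.638 m/d → t_B = 506/1.638 = 309.0 d
Total t = 103.6 + 309.0 = 412.6 d
   = 412.6 / 365 = 1.13 yr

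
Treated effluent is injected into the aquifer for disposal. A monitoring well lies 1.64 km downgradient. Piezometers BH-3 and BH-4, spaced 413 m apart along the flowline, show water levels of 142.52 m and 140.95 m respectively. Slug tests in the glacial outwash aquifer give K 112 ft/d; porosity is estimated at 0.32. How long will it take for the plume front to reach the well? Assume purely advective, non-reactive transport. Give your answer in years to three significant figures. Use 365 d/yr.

11.1 years

Hydraulic gradient i = (142.52 − 140.95) / 413 = 1.57 / 413 = 0.003801
K = 112 ft/d × 0.3048 = 34.14 m/d
Specific discharge q = 34.14 × 0.003801 = 0.1298 m/d
Average linear velocity = 0.1298 / 0.32 = 0.4055 m/d
L = 1.64 km = 1640 m
t = L / v = 1640 / 0.4055 = 4044 d
   = 4044 / 365 = 11.1 yr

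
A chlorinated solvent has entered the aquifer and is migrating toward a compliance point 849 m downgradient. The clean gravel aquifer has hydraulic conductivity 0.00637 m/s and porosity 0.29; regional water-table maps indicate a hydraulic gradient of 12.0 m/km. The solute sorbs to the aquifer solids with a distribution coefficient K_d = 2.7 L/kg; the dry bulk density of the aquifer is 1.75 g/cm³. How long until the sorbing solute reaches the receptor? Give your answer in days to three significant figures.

645 days

K = 0.00637 m/s × 86400 s/d = 550.4 m/d
Specific discharge q = 550.4 × 0.012 = 6.604 m/d
Average linear velocity = 6.604 / 0.29 = 22.77 m/d
Retardation R = 1 + ρ_b·K_d/n = 1 + 1.75×2.7/0.29 = 17.29
Contaminant velocity v_c = v/R = 22.77/17.29 = 1.317 m/d
t = L/v_c = 849/1.317 = 644.7 d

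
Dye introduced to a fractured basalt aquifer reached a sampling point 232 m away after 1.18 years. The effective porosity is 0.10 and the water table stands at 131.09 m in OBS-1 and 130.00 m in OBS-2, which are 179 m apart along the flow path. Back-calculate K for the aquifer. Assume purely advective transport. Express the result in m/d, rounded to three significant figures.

8.85 m/d

Hydraulic gradient i = (131.09 − 130.00) / 179 = 1.09 / 179 = 0.006089
t = 1.18 years = 430.7 d
v = L / t = 232 / 430.7 = 0.5387 m/d
K = v · n / i = 0.5387 × 0.10 / 0.006089 = 8.85 m/d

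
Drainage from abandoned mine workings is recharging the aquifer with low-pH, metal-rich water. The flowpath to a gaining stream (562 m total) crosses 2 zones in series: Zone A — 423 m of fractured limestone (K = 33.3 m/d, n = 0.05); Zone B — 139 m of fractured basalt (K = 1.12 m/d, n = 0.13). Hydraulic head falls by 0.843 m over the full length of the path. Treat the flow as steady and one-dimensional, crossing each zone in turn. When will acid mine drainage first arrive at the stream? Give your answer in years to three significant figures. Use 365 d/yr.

Continuity: the same q passes through each zone, so ΔH = q·Σ(L_j/K_j) — the zones act as resistances in series.
Σ(L/K) = 423/33.3 + 139/1.12 = 12.70 + 124.1 = 136.8 d
q = ΔH / Σ(L/K) = 0.843 / 136.8 = 0.006162 m/d (same in every zone)
Zone A: v = q/n = 0.006162/0.05 = 0.1232 m/d → t_A = 423/0.1232 = 3432 d
Zone B: v = q/n = 0.006162/0.13 = 0.04740 m/d → t_B = 139/0.04740 = 2933 d
Total t = 3432 + 2933 = 6365 d
   = 6365 / 365 = 17.4 yr

17.4 years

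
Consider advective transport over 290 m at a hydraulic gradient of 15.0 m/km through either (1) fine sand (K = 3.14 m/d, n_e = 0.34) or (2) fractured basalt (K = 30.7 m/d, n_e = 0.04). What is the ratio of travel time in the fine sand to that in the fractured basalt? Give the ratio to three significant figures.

83.1

Unit 1 (fine sand): v = 3.14×0.015/0.34 = 0.1385 m/d, t = 290/0.1385 = 2093 d
Unit 2 (fractured basalt): v = 30.7×0.015/0.04 = 11.51 m/d, t = 290/11.51 = 25.19 d
t(fine sand) / t(fractured basalt) = 2093/25.19 = 83.1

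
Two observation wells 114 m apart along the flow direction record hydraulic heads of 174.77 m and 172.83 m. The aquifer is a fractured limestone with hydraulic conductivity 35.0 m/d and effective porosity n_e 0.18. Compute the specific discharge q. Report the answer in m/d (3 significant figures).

Hydraulic gradient i = (174.77 − 172.83) / 114 = 1.94 / 114 = 0.01702
q = Ki = 35.0 × 0.01702 = 0.5956 m/d

0.596 m/d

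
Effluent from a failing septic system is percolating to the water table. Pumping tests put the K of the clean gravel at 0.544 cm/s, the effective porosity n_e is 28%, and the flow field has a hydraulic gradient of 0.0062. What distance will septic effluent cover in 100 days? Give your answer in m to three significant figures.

K = 0.544 cm/s × 864 = 470.0 m/d
q = Ki = 470.0 × 0.0062 = 2.914 m/d
Seepage velocity v = q / n = 2.914 / 0.28 = 10.41 m/d
L = v × T = 10.41 × 100 = 1041 m

1040 m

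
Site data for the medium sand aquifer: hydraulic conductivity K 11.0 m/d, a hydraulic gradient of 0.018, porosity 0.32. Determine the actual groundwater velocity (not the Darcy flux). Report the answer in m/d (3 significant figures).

0.619 m/d

Darcy flux q = K·i = 11.0 × 0.018 = 0.1980 m/d
v = Ki/n = 11.0·0.018/0.32 = 0.6187 m/d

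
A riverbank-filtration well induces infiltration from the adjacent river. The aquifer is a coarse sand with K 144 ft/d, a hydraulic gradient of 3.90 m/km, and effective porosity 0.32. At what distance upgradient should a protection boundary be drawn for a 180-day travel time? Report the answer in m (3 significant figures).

96.3 m

K = 144 ft/d × 0.3048 = 43.89 m/d
Specific discharge q = 43.89 × 0.0039 = 0.1712 m/d
Seepage velocity v = q / n = 0.1712 / 0.32 = 0.5349 m/d
L = v × T = 0.5349 × 180 = 96.29 m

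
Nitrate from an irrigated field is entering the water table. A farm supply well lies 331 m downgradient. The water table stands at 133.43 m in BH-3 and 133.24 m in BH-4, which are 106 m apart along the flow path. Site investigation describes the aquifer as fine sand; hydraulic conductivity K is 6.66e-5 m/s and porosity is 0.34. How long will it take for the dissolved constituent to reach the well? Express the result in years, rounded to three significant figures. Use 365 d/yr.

29.9 years

Hydraulic gradient i = (133.43 − 133.24) / 106 = 0.19 / 106 = 0.001792
K = 6.66e-5 m/s × 86400 s/d = 5.754 m/d
Specific discharge q = 5.754 × 0.001792 = 0.01031 m/d
v = Ki/n = 5.754·0.001792/0.34 = 0.03034 m/d
t = L / v = 331 / 0.03034 = 10910 d
   = 10910 / 365 = 29.9 yr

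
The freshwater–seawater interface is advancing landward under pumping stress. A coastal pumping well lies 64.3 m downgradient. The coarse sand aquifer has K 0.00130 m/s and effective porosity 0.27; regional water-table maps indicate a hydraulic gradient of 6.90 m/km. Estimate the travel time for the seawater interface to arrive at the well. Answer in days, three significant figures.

K = 0.00130 m/s × 86400 s/d = 112.3 m/d
Specific discharge q = 112.3 × 0.0069 = 0.7750 m/d
v = Ki/n = 112.3·0.0069/0.27 = 2.870 m/d
t = L / v = 64.3 / 2.870 = 22.40 d

22.4 days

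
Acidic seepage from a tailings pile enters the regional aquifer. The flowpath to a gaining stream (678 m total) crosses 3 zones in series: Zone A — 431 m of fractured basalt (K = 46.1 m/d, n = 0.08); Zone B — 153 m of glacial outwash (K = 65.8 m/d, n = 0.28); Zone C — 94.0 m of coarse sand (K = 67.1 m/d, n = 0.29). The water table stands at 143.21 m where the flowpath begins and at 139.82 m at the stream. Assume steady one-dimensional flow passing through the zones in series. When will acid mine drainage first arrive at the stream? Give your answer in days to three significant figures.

403 days

Total head drop ΔH = 143.21 − 139.82 = 3.39 m
Continuity: the same q passes through each zone, so ΔH = q·Σ(L_j/K_j) — the zones act as resistances in series.
Σ(L/K) = 431/46.1 + 153/65.8 + 94.0/67.1 = 9.349 + 2.325 + 1.401 = 13.08 d
q = ΔH / Σ(L/K) = 3.39 / 13.08 = 0.2593 m/d (same in every zone)
Zone A: v = q/n = 0.2593/0.08 = 3.241 m/d → t_A = 431/3.241 = 133.0 d
Zone B: v = q/n = 0.2593/0.28 = 0.9260 m/d → t_B = 153/0.9260 = 165.2 d
Zone C: v = q/n = 0.2593/0.29 = 0.8940 m/d → t_C = 94.0/0.8940 = 105.1 d
Total t = 133.0 + 165.2 + 105.1 = 403.4 d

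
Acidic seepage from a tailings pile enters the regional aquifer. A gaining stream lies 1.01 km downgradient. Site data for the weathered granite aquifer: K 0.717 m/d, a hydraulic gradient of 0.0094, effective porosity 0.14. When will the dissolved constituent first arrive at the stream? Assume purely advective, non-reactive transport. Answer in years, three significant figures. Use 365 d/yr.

57.5 years

Specific discharge q = 0.717 × 0.0094 = 0.006740 m/d
Seepage velocity v = q / n = 0.006740 / 0.14 = 0.04814 m/d
L = 1.01 km = 1010 m
t = L / v = 1010 / 0.04814 = 20980 d
   = 20980 / 365 = 57.5 yr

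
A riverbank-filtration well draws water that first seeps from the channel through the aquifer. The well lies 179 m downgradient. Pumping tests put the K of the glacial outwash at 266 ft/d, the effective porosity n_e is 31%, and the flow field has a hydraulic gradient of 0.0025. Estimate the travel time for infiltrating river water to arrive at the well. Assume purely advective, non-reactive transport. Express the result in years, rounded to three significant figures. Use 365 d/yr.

K = 266 ft/d × 0.3048 = 81.08 m/d
q = Ki = 81.08 × 0.0025 = 0.2027 m/d
v = Ki/n = 81.08·0.0025/0.31 = 0.6538 m/d
t = L / v = 179 / 0.6538 = 273.8 d
   = 273.8 / 365 = 0.750 yr

0.750 years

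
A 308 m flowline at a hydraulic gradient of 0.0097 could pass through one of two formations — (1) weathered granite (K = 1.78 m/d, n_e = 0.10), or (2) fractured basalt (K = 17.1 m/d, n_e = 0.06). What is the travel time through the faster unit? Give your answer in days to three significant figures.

Unit 1 (weathered granite): v = 1.78×0.0097/0.10 = 0.1727 m/d, t = 308/0.1727 = 1784 d
Unit 2 (fractured basalt): v = 17.1×0.0097/0.06 = 2.765 m/d, t = 308/2.765 = 111.4 d
Faster unit: t = 111 d

111 days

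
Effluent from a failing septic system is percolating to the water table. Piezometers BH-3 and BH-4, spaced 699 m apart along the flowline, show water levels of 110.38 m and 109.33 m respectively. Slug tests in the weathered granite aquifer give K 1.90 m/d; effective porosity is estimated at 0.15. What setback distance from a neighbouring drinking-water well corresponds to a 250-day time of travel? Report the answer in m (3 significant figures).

4.76 m

Hydraulic gradient i = (110.38 − 109.33) / 699 = 1.05 / 699 = 0.001502
q = Ki = 1.90 × 0.001502 = 0.002854 m/d
v = Ki/n = 1.90·0.001502/0.15 = 0.01903 m/d
L = v × T = 0.01903 × 250 = 4.757 m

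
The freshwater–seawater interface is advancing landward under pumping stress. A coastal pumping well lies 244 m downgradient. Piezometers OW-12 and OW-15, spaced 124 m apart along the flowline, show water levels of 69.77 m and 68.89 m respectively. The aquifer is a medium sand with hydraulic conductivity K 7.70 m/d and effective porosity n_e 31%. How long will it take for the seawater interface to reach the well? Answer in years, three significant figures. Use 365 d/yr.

Hydraulic gradient i = (69.77 − 68.89) / 124 = 0.88 / 124 = 0.007097
Specific discharge q = 7.70 × 0.007097 = 0.05465 m/d
Seepage velocity v = q / n = 0.05465 / 0.31 = 0.1763 m/d
t = L / v = 244 / 0.1763 = 1384 d
   = 1384 / 365 = 3.79 yr

3.79 years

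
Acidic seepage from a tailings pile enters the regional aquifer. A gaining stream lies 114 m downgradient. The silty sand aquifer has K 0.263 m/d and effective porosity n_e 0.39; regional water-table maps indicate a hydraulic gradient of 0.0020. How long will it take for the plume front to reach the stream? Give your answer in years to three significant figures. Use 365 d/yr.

232 years

Darcy flux q = K·i = 0.263 × 0.0020 = 5.260e-4 m/d
Average linear velocity = 5.260e-4 / 0.39 = 0.001349 m/d
t = L / v = 114 / 0.001349 = 84520 d
   = 84520 / 365 = 232 yr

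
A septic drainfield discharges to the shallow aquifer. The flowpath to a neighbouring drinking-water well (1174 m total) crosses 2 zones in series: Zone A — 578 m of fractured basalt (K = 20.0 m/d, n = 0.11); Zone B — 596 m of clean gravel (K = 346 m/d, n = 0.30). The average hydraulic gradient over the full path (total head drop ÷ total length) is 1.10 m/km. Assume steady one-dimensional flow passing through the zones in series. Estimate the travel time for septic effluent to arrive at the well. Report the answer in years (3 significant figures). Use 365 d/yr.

15.7 years

For zones in series the flux q is common to all zones; the equivalent conductivity is the harmonic (thickness-weighted) mean, K_eq = L_total / Σ(L_j/K_j).
Σ(L/K) = 578/20.0 + 596/346 = 28.90 + 1.723 = 30.62 d
K_eq = L_total / Σ(L/K) = 1174 / 30.62 = 38.34 m/d
q = K_eq · i = 38.34 × 0.0011 = 0.04217 m/d (same in every zone)
Zone A: v = q/n = 0.04217/0.11 = 0.3834 m/d → t_A = 578/0.3834 = 1508 d
Zone B: v = q/n = 0.04217/0.30 = 0.1406 m/d → t_B = 596/0.1406 = 4240 d
Total t = 1508 + 4240 = 5747 d
   = 5747 / 365 = 15.7 yr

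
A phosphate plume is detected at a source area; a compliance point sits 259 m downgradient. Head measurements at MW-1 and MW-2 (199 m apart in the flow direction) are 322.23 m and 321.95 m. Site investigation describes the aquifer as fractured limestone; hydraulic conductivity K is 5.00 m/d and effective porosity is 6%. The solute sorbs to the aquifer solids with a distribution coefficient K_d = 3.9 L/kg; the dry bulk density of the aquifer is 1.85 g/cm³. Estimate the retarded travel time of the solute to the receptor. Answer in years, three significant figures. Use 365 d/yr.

Hydraulic gradient i = (322.23 − 321.95) / 199 = 0.28 / 199 = 0.001407
q = Ki = 5.00 × 0.001407 = 0.007035 m/d
Average linear velocity = 0.007035 / 0.06 = 0.1173 m/d
Retardation R = 1 + ρ_b·K_d/n = 1 + 1.85×3.9/0.06 = 121.3
Contaminant velocity v_c = v/R = 0.1173/121.3 = 9.670e-4 m/d
t = L/v_c = 259/9.670e-4 = 267800 d
   = 267800/365 = 734 yr

734 years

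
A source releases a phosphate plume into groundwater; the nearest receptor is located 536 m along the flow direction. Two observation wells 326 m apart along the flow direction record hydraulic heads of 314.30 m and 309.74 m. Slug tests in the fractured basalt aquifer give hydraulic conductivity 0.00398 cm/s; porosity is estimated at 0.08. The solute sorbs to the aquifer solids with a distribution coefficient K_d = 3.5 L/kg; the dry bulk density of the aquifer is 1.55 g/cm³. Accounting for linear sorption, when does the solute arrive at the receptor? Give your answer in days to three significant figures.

Hydraulic gradient i = (314.30 − 309.74) / 326 = 4.56 / 326 = 0.01399
K = 0.00398 cm/s × 864 = 3.439 m/d
Darcy flux q = K·i = 3.439 × 0.01399 = 0.04810 m/d
Seepage velocity v = q / n = 0.04810 / 0.08 = 0.6012 m/d
Retardation R = 1 + ρ_b·K_d/n = 1 + 1.55×3.5/0.08 = 68.81
Contaminant velocity v_c = v/R = 0.6012/68.81 = 0.008737 m/d
t = L/v_c = 536/0.008737 = 61340 d

61300 days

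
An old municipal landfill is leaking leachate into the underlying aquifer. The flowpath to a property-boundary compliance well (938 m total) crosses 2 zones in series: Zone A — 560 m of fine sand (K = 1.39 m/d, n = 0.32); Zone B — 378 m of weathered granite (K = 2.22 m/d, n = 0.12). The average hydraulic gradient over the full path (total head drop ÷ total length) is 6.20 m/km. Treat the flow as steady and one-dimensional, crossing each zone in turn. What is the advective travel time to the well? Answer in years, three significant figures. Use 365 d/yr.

Continuity: the same q passes through each zone, so ΔH = q·Σ(L_j/K_j) — the zones act as resistances in series.
Σ(L/K) = 560/1.39 + 378/2.22 = 402.9 + 170.3 = 573.1 d
K_eq = L_total / Σ(L/K) = 938 / 573.1 = 1.637 m/d
q = K_eq · i = 1.637 × 0.0062 = 0.01015 m/d (same in every zone)
Zone A: v = q/n = 0.01015/0.32 = 0.03171 m/d → t_A = 560/0.03171 = 17660 d
Zone B: v = q/n = 0.01015/0.12 = 0.08456 m/d → t_B = 378/0.08456 = 4470 d
Total t = 17660 + 4470 = 22130 d
   = 22130 / 365 = 60.6 yr

60.6 years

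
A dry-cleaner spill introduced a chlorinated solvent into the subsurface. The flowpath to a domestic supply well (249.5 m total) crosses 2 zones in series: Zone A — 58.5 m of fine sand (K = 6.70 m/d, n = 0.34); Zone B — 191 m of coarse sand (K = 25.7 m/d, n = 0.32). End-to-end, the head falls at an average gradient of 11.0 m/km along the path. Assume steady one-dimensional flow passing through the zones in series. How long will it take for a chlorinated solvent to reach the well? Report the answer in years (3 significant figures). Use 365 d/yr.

Continuity: the same q passes through each zone, so ΔH = q·Σ(L_j/K_j) — the zones act as resistances in series.
Σ(L/K) = 58.5/6.70 + 191/25.7 = 8.731 + 7.432 = 16.16 d
K_eq = L_total / Σ(L/K) = 249.5 / 16.16 = 15.44 m/d
q = K_eq · i = 15.44 × 0.011 = 0.1698 m/d (same in every zone)
Zone A: v = q/n = 0.1698/0.34 = 0.4994 m/d → t_A = 58.5/0.4994 = 117.1 d
Zone B: v = q/n = 0.1698/0.32 = 0.5306 m/d → t_B = 191/0.5306 = 360.0 d
Total t = 117.1 + 360.0 = 477.1 d
   = 477.1 / 365 = 1.31 yr

1.31 years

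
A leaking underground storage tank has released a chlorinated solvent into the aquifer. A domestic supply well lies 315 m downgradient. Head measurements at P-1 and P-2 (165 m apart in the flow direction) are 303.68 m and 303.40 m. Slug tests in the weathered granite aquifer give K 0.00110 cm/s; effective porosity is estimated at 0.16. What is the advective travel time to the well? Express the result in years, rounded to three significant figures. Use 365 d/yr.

85.6 years

Hydraulic gradient i = (303.68 − 303.40) / 165 = 0.28 / 165 = 0.001697
K = 0.00110 cm/s × 864 = 0.9504 m/d
Darcy flux q = K·i = 0.9504 × 0.001697 = 0.001613 m/d
v = Ki/n = 0.9504·0.001697/0.16 = 0.01008 m/d
t = L / v = 315 / 0.01008 = 31250 d
   = 31250 / 365 = 85.6 yr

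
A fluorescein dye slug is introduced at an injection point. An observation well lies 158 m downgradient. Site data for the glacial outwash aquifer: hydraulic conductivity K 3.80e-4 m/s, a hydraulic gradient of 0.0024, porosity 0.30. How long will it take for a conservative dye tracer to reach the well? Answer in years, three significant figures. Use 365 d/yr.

1.65 years

K = 3.80e-4 m/s × 86400 s/d = 32.83 m/d
q = Ki = 32.83 × 0.0024 = 0.07880 m/d
Average linear velocity = 0.07880 / 0.30 = 0.2627 m/d
t = L / v = 158 / 0.2627 = 601.5 d
   = 601.5 / 365 = 1.65 yr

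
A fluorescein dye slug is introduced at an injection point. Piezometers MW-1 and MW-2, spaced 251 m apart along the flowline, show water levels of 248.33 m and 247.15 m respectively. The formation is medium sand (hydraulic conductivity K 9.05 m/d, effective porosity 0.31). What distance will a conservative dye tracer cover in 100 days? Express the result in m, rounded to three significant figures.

Hydraulic gradient i = (248.33 − 247.15) / 251 = 1.18 / 251 = 0.004701
Specific discharge q = 9.05 × 0.004701 = 0.04255 m/d
v_s = q/n_e = 0.04255/0.31 = 0.1372 m/d
L = v × T = 0.1372 × 100 = 13.72 m

13.7 m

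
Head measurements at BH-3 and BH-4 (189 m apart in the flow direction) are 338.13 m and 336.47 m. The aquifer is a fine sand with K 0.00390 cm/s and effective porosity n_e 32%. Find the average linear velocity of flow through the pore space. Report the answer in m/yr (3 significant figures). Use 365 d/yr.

Hydraulic gradient i = (338.13 − 336.47) / 189 = 1.66 / 189 = 0.008783
K = 0.00390 cm/s × 864 = 3.370 m/d
Darcy flux q = K·i = 3.370 × 0.008783 = 0.02960 m/d
v = Ki/n = 3.370·0.008783/0.32 = 0.09249 m/d
   = 0.09249 × 365 = 33.8 m/yr

33.8 m/yr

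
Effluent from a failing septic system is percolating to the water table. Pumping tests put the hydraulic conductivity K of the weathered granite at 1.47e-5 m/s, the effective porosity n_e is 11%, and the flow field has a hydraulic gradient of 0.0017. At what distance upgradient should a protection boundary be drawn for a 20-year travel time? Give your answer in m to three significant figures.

K = 1.47e-5 m/s × 86400 s/d = 1.270 m/d
q = Ki = 1.270 × 0.0017 = 0.002159 m/d
v = Ki/n = 1.270·0.0017/0.11 = 0.01963 m/d
T = 20 yr × 365 = 7300 d
L = v × T = 0.01963 × 7300 = 143.3 m

143 m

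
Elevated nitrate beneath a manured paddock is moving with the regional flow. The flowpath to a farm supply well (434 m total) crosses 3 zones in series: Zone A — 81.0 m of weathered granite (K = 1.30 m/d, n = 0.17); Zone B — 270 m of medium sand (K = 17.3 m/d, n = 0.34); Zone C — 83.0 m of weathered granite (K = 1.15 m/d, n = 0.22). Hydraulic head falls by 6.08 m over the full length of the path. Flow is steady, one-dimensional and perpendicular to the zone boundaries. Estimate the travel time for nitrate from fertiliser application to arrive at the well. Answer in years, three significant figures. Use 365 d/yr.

8.37 years

Continuity: the same q passes through each zone, so ΔH = q·Σ(L_j/K_j) — the zones act as resistances in series.
Σ(L/K) = 81.0/1.30 + 270/17.3 + 83.0/1.15 = 62.31 + 15.61 + 72.17 = 150.1 d
q = ΔH / Σ(L/K) = 6.08 / 150.1 = 0.04051 m/d (same in every zone)
Zone A: v = q/n = 0.04051/0.17 = 0.2383 m/d → t_A = 81.0/0.2383 = 339.9 d
Zone B: v = q/n = 0.04051/0.34 = 0.1191 m/d → t_B = 270/0.1191 = 2266 d
Zone C: v = q/n = 0.04051/0.22 = 0.1841 m/d → t_C = 83.0/0.1841 = 450.8 d
Total t = 339.9 + 2266 + 450.8 = 3057 d
   = 3057 / 365 = 8.37 yr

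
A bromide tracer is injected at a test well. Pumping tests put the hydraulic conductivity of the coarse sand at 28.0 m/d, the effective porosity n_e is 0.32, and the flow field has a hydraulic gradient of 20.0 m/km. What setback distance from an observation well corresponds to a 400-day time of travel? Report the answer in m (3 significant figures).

Darcy flux q = K·i = 28.0 × 0.020 = 0.5600 m/d
Seepage velocity v = q / n = 0.5600 / 0.32 = 1.750 m/d
L = v × T = 1.750 × 400 = 700.0 m

700 m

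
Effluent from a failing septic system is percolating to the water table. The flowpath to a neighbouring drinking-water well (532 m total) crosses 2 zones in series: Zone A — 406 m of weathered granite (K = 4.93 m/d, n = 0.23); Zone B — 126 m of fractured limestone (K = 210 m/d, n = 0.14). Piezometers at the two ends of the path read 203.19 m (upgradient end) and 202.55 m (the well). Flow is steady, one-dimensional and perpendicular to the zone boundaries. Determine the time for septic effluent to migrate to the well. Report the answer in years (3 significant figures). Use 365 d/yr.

39.4 years

Total head drop ΔH = 203.19 − 202.55 = 0.64 m
Steady 1-D flow in series ⇒ the Darcy flux q is identical in every zone and the zone head losses add (resistances L/K in series).
Σ(L/K) = 406/4.93 + 126/210 = 82.35 + 0.6000 = 82.95 d
q = ΔH / Σ(L/K) = 0.64 / 82.95 = 0.007715 m/d (same in every zone)
Zone A: v = q/n = 0.007715/0.23 = 0.03354 m/d → t_A = 406/0.03354 = 12100 d
Zone B: v = q/n = 0.007715/0.14 = 0.05511 m/d → t_B = 126/0.05511 = 2286 d
Total t = 12100 + 2286 = 14390 d
   = 14390 / 365 = 39.4 yr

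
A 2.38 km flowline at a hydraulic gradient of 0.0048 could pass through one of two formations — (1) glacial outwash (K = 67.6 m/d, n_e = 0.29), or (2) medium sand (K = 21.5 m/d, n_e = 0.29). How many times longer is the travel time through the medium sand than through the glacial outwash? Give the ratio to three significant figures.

3.14

Unit 1 (glacial outwash): v = 67.6×0.0048/0.29 = 1.119 m/d, t = 2380/1.119 = 2127 d
Unit 2 (medium sand): v = 21.5×0.0048/0.29 = 0.3559 m/d, t = 2380/0.3559 = 6688 d
t(medium sand) / t(glacial outwash) = 6688/2127 = 3.14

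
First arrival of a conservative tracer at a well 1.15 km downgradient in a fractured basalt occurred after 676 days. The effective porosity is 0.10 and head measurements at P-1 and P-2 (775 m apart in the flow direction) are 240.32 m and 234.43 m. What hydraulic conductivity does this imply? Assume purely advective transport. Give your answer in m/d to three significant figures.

Hydraulic gradient i = (240.32 − 234.43) / 775 = 5.89 / 775 = 0.007600
L = 1.15 km = 1150 m
v = L / t = 1150 / 676 = 1.701 m/d
K = v · n / i = 1.701 × 0.10 / 0.007600 = 22.4 m/d

22.4 m/d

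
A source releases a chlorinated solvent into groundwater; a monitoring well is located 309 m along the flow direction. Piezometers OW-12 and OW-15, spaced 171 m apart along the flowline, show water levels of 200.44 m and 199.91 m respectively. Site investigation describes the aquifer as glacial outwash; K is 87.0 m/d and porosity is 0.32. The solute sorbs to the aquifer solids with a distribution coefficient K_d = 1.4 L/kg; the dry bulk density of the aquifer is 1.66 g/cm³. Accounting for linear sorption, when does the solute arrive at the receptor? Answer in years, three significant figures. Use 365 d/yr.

Hydraulic gradient i = (200.44 − 199.91) / 171 = 0.53 / 171 = 0.003099
Specific discharge q = 87.0 × 0.003099 = 0.2696 m/d
Seepage velocity v = q / n = 0.2696 / 0.32 = 0.8427 m/d
Retardation R = 1 + ρ_b·K_d/n = 1 + 1.66×1.4/0.32 = 8.263
Contaminant velocity v_c = v/R = 0.8427/8.263 = 0.1020 m/d
t = L/v_c = 309/0.1020 = 3030 d
   = 3030/365 = 8.30 yr

8.30 years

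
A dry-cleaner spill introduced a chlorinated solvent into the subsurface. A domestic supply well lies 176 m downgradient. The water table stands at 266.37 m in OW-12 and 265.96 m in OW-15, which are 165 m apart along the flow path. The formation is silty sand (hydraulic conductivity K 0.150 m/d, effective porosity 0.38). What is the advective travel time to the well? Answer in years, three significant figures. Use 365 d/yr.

492 years

Hydraulic gradient i = (266.37 − 265.96) / 165 = 0.41 / 165 = 0.002485
Darcy flux q = K·i = 0.150 × 0.002485 = 3.727e-4 m/d
v = Ki/n = 0.150·0.002485/0.38 = 9.809e-4 m/d
t = L / v = 176 / 9.809e-4 = 179400 d
   = 179400 / 365 = 492 yr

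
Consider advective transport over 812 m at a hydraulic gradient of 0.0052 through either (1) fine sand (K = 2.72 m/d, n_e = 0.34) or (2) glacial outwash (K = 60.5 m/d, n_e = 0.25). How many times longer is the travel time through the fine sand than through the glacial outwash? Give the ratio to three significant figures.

Unit 1 (fine sand): v = 2.72×0.0052/0.34 = 0.04160 m/d, t = 812/0.04160 = 19520 d
Unit 2 (glacial outwash): v = 60.5×0.0052/0.25 = 1.258 m/d, t = 812/1.258 = 645.3 d
t(fine sand) / t(glacial outwash) = 19520/645.3 = 30.3

30.3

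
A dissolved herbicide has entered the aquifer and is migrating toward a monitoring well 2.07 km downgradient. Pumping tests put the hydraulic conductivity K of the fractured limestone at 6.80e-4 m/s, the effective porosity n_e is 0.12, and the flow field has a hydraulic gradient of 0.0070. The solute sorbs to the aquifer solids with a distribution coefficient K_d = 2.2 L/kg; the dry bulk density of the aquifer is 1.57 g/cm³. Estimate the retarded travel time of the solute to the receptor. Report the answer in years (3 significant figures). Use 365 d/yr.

49.3 years

K = 6.80e-4 m/s × 86400 s/d = 58.75 m/d
Darcy flux q = K·i = 58.75 × 0.0070 = 0.4113 m/d
Average linear velocity = 0.4113 / 0.12 = 3.427 m/d
Retardation R = 1 + ρ_b·K_d/n = 1 + 1.57×2.2/0.12 = 29.78
Contaminant velocity v_c = v/R = 3.427/29.78 = 0.1151 m/d
L = 2.07 km = 2070 m
t = L/v_c = 2070/0.1151 = 17990 d
   = 17990/365 = 49.3 yr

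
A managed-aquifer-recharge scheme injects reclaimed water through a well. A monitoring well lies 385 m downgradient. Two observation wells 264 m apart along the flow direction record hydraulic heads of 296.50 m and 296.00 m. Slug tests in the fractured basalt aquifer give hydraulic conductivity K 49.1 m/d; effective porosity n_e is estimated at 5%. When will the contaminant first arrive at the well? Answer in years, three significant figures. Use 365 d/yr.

Hydraulic gradient i = (296.50 − 296.00) / 264 = 0.50 / 264 = 0.001894
Specific discharge q = 49.1 × 0.001894 = 0.09299 m/d
Seepage velocity v = q / n = 0.09299 / 0.05 = 1.860 m/d
t = L / v = 385 / 1.860 = 207.0 d
   = 207.0 / 365 = 0.567 yr

0.567 years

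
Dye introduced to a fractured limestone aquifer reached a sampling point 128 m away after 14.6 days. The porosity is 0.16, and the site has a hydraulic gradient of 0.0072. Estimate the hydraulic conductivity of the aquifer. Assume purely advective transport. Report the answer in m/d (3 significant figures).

v = L / t = 128 / 14.6 = 8.767 m/d
K = v · n / i = 8.767 × 0.16 / 0.0072 = 195 m/d

195 m/d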